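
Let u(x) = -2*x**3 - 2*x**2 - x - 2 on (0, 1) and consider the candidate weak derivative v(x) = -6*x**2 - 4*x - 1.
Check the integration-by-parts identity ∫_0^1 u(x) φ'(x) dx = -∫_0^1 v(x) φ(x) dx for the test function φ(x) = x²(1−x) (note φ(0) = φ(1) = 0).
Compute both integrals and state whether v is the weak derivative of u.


LHS = 29/60, RHS = 29/60. Yes, v = u' weakly.

u(x) = -2*x**3 - 2*x**2 - x - 2, classical derivative u'(x) = -6*x**2 - 4*x - 1.
φ(x) = x²(1−x), so φ'(x) = x*(2 - 3*x).
Note φ(0) = φ(1) = 0, so the boundary term u·φ vanishes.
LHS = ∫_0^1 u(x) φ'(x) dx = ∫_0^1 (6*x^5 + 2*x^4 - x^3 + 4*x^2 - 4*x) dx. Term by term:
  ∫_0^1 6*x^5 dx = 1;  ∫_0^1 2*x^4 dx = 2/5;  ∫_0^1 -x^3 dx = -1/4;
  ∫_0^1 4*x^2 dx = 4/3;  ∫_0^1 -4*x dx = -2.
Sum: 1 + 2/5 − 1/4 + 4/3 − 2 = 29/60.
So LHS = 29/60.
∫_0^1 v(x) φ(x) dx = ∫_0^1 (6*x^5 - 2*x^4 - 3*x^3 - x^2) dx. Term by term:
  ∫_0^1 6*x^5 dx = 1;  ∫_0^1 -2*x^4 dx = -2/5;  ∫_0^1 -3*x^3 dx = -3/4;
  ∫_0^1 -x^2 dx = -1/3.
Sum: 1 − 2/5 − 3/4 − 1/3 = -29/60.
So RHS = -∫_0^1 v(x) φ(x) dx = 29/60.
LHS = RHS, so the identity holds for this test φ.
Moreover u is smooth here and v(x) = u'(x) = -6*x**2 - 4*x - 1 pointwise, so the identity holds for every test function. Hence v is the weak derivative of u.


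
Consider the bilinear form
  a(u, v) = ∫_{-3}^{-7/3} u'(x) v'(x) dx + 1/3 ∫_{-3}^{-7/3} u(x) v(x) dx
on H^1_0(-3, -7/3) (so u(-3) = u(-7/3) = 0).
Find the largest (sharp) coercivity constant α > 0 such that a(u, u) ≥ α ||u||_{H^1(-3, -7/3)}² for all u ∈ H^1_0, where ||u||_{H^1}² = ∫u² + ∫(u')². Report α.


α = (4 + 27*π^2)/(3*(4 + 9*π^2))

Coercivity of a(·,·) on H^1_0(-3, -7/3) means a(u, u) ≥ α ||u||_{H^1}² for every u ∈ H^1_0.
The interval has length L = 2/3, and Poincaré/coercivity depend only on L. Here a(u, u) = ∫(u')² + (1/3)·∫u².
Here 0 < c = 1/3 < 1. The condition a(u,u) ≥ α||u||_{H^1}² reads (1−α)∫(u')² ≥ (α−c)∫u². Any admissible α is ≤ 1 (rapidly oscillating u have ∫u²/∫(u')² → 0), and α = 1 would force 0 ≥ (1−c)∫u², impossible since c < 1; so 1−α > 0. By the sharp Poincaré inequality on H^1_0 of an interval of length L, ∫(u')² ≥ (π/L)²∫u² with equality for the first sine mode sin(π(x−x₀)/L) (x₀ the left endpoint), so the inequality holds for all u iff (1−α)(π/L)² ≥ α − c, i.e. α ≤ ((π/L)² + c)/((π/L)² + 1) = (1 + c(L/π)²)/(1 + (L/π)²). With (π/L)² = 9*π^2/4 and c = 1/3, the largest admissible constant is α = ((π/L)² + c)/((π/L)² + 1).
Simplifying, α = (4 + 27*π^2)/(3*(4 + 9*π^2)).


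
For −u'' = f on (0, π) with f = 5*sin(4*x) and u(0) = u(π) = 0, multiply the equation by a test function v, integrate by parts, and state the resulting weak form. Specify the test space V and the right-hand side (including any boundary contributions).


V = H^1_0(0, π) (so v(0) = v(π) = 0); weak form: ∫_0^π u'v' dx = ∫_0^π (5*sin(4*x)) v dx for all v ∈ V.

Multiply both sides by a test function v and integrate from 0 to π:
  ∫_0^π −u''(x) v(x) dx = ∫_0^π f(x) v(x) dx.
Integrate the LHS by parts once:
  ∫_0^π −u'' v dx = −[u'(x) v(x)]_0^π + ∫_0^π u'(x) v'(x) dx.
Thus ∫_0^π u'(x) v'(x) dx = ∫_0^π f(x) v(x) dx + [u'(x) v(x)]_0^π.
Choose V so that boundary terms are either known or forced to vanish.
u is Dirichlet: u(0) = u(π) = 0. Let V = H^1_0(0, π); then v(0) = v(π) = 0, and [u' v]_0^π = 0.
Weak formulation: find u (satisfying any essential BC) such that ∫_0^π u'(x) v'(x) dx = ∫_0^π f v dx for all v ∈ V.
Substituting f(x) = 5*sin(4*x), the right-hand side is ∫_0^π (5*sin(4*x)) v dx.


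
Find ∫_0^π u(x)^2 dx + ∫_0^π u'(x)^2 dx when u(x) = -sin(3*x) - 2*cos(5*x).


||u||_{H^1(0,π)}^2 = 57*π

u'(x) = 10*sin(5*x) - 3*cos(3*x).
Expand u² and (u')² and integrate term by term on (0, π), using: for integers n ≥ 1, ∫_0^π sin²(nx) dx = ∫_0^π cos²(nx) dx = π/2; for n ≠ n', ∫_0^π sin(nx)sin(n'x) dx = ∫_0^π cos(nx)cos(n'x) dx = 0; and by product-to-sum, ∫_0^π sin(nx)cos(n'x) dx = ½∫_0^π [sin((n+n')x) + sin((n−n')x)] dx, which is 0 when n+n' is even and 2n/(n²−n'²) when n+n' is odd (it need not vanish on (0, π)).
  u² squared terms: (-1)²·∫sin(3x)² dx = 1·π/2 = π/2;  (-2)²·∫cos(5x)² dx = 4·π/2 = 2*π.
  u² cross terms: 2·(-1)·(-2)·∫sin(3x)·cos(5x) dx = 4·(0) = 0.
  So ∫_0^π u² dx = π/2 + 2*π + 0 = 5*π/2.
  (u')² squared terms: (-3)²·∫cos(3x)² dx = 9·π/2 = 9*π/2;  (10)²·∫sin(5x)² dx = 100·π/2 = 50*π.
  (u')² cross terms: 2·(-3)·(10)·∫cos(3x)·sin(5x) dx = -60·(0) = 0.
  So ∫_0^π (u')² dx = 9*π/2 + 50*π + 0 = 109*π/2.
||u||_{H^1}^2 = (5*π/2) + (109*π/2) = 57*π.


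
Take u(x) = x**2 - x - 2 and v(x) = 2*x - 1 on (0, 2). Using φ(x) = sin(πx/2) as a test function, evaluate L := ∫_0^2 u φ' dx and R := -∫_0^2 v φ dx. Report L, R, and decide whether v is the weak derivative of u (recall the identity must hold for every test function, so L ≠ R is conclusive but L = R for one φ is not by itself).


LHS = -4/π, RHS = -4/π. Yes, v = u' weakly.

u(x) = x**2 - x - 2, classical derivative u'(x) = 2*x - 1.
φ(x) = sin(πx/2), so φ'(x) = π*cos(π*x/2)/2.
Note φ(0) = φ(2) = 0, so the boundary term u·φ vanishes.
LHS = ∫_0^2 u(x) φ'(x) dx = ∫_0^2 (π*x^2*cos(π*x/2)/2 - π*x*cos(π*x/2)/2 - π*cos(π*x/2)) dx. Term by term:
  ∫_0^2 -π*cos(π*x/2) dx = 0;  ∫_0^2 π*x^2*cos(π*x/2)/2 dx = -8/π;  ∫_0^2 -π*x*cos(π*x/2)/2 dx = 4/π.
Sum: 0 − 8/π + 4/π = -4/π.
So LHS = -4/π.
∫_0^2 v(x) φ(x) dx = ∫_0^2 (2*x*sin(π*x/2) - sin(π*x/2)) dx. Term by term:
  ∫_0^2 -sin(π*x/2) dx = -4/π;  ∫_0^2 2*x*sin(π*x/2) dx = 8/π.
Sum: -4/π + 8/π = 4/π.
So RHS = -∫_0^2 v(x) φ(x) dx = -4/π.
LHS = RHS, so the identity holds for this test φ.
Moreover u is smooth here and v(x) = u'(x) = 2*x - 1 pointwise, so the identity holds for every test function. Hence v is the weak derivative of u.


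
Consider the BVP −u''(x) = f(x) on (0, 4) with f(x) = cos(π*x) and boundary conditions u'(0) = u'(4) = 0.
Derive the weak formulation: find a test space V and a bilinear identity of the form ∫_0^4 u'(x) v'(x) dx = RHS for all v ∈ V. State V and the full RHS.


V = H^1(0, 4) (no boundary constraint on v; u is determined up to an additive constant); weak form: ∫_0^4 u'v' dx = ∫_0^4 (cos(π*x)) v dx for all v ∈ V.

Multiply both sides by a test function v and integrate from 0 to 4:
  ∫_0^4 −u''(x) v(x) dx = ∫_0^4 f(x) v(x) dx.
Integrate the LHS by parts once:
  ∫_0^4 −u'' v dx = −[u'(x) v(x)]_0^4 + ∫_0^4 u'(x) v'(x) dx.
Thus ∫_0^4 u'(x) v'(x) dx = ∫_0^4 f(x) v(x) dx + [u'(x) v(x)]_0^4.
Choose V so that boundary terms are either known or forced to vanish.
u has homogeneous Neumann: u'(0) = u'(4) = 0. So [u' v]_0^4 = 0·v(4) − 0·v(0) = 0 for any v; take V = H^1(0, 4).
Weak formulation: find u (satisfying any essential BC) such that ∫_0^4 u'(x) v'(x) dx = ∫_0^4 f v dx for all v ∈ V (homogeneous Neumann, so boundary terms vanish).
Substituting f(x) = cos(π*x), the right-hand side is ∫_0^4 (cos(π*x)) v dx.
Compatibility check (pure Neumann): taking v ≡ 1 ∈ V gives 0 = ∫_0^4 f dx + (0) − (0), i.e. ∫_0^4 f dx must equal u'(0) − u'(4) = 0. Indeed ∫_0^4 (cos(π*x)) dx = 0, so the data are compatible. The solution is then unique only up to an additive constant (fix it e.g. by requiring ∫_0^4 u dx = 0).


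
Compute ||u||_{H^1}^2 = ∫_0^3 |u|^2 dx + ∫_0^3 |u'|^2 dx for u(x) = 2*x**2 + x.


||u||_{H^1}^2 = 2337/5

The H^1 norm (squared) on an interval (0, L) is
  ||u||_{H^1}^2 = ∫_0^L u(x)^2 dx + ∫_0^L u'(x)^2 dx.
Compute u'(x) = 4*x + 1.
Then u(x)^2 = 4*x**4 + 4*x**3 + x**2 and u'(x)^2 = 16*x**2 + 8*x + 1.
Integrate each monomial from 0 to 3 using ∫_0^3 c·x^n dx = c·3^(n+1)/(n+1):
  ∫_0^3 u(x)^2 dx = ∫_0^3 (4*x^4 + 4*x^3 + x^2) dx. Term by term:
    ∫_0^3 4*x^4 dx = 972/5;  ∫_0^3 4*x^3 dx = 81;  ∫_0^3 x^2 dx = 9.
  Sum: 972/5 + 81 + 9 = 1422/5.
  ∫_0^3 u'(x)^2 dx = ∫_0^3 (16*x^2 + 8*x + 1) dx. Term by term:
    ∫_0^3 16*x^2 dx = 144;  ∫_0^3 8*x dx = 36;  ∫_0^3 1 dx = 3.
  Sum: 144 + 36 + 3 = 183.
Adding: ||u||_{H^1}^2 = 1422/5 + 183 = 2337/5.


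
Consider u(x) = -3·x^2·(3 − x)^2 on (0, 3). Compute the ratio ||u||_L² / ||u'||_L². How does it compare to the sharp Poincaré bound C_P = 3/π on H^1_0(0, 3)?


||u||_L² / ||u'||_L² = sqrt(3)/2 < C_P = 3/π.

u(x) = -3·x^2·(3 − x)^2, so u'(x) = 6*x*(x*(3 - x) - (x - 3)^2).
u(x) = -3·x^2·(3 − x)^2 vanishes at x = 0 and x = 3, so u ∈ H^1_0(0, 3). Differentiate via the product rule and integrate the resulting polynomials term by term.
  ∫_0^3 u² dx = ∫_0^3 (9*x^8 - 108*x^7 + 486*x^6 - 972*x^5 + 729*x^4) dx. Term by term:
    ∫_0^3 9*x^8 dx = 19683;  ∫_0^3 -108*x^7 dx = -177147/2;  ∫_0^3 486*x^6 dx = 1062882/7;
    ∫_0^3 -972*x^5 dx = -118098;  ∫_0^3 729*x^4 dx = 177147/5.
  Sum: 19683 − 177147/2 + 1062882/7 − 118098 + 177147/5 = 19683/70.
  ∫_0^3 (u')² dx = ∫_0^3 (144*x^6 - 1296*x^5 + 4212*x^4 - 5832*x^3 + 2916*x^2) dx. Term by term:
    ∫_0^3 144*x^6 dx = 314928/7;  ∫_0^3 -1296*x^5 dx = -157464;  ∫_0^3 4212*x^4 dx = 1023516/5;
    ∫_0^3 -5832*x^3 dx = -118098;  ∫_0^3 2916*x^2 dx = 26244.
  Sum: 314928/7 − 157464 + 1023516/5 − 118098 + 26244 = 13122/35.
∫_0^3 u² dx = 19683/70, so ||u||_L² = 81*sqrt(210)/70.
∫_0^3 (u')² dx = 13122/35, so ||u'||_L² = 81*sqrt(70)/35.
Ratio ||u||_L² / ||u'||_L² = sqrt(3)/2.
Sharp Poincaré constant on H^1_0(0, 3) is C_P = L/π = 3/π, achieved by sin(π/3·x).
A polynomial bump cannot attain the sharp Poincaré constant (only the first sine eigenfunction does), so the ratio is strictly less than C_P, consistent with ||u||_L² ≤ C_P ||u'||_L².


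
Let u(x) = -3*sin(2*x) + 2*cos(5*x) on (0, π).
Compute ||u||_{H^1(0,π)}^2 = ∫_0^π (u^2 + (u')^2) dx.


||u||_{H^1(0,π)}^2 = 416/7 + 149*π/2

u'(x) = -10*sin(5*x) - 6*cos(2*x).
Expand u² and (u')² and integrate term by term on (0, π), using: for integers n ≥ 1, ∫_0^π sin²(nx) dx = ∫_0^π cos²(nx) dx = π/2; for n ≠ n', ∫_0^π sin(nx)sin(n'x) dx = ∫_0^π cos(nx)cos(n'x) dx = 0; and by product-to-sum, ∫_0^π sin(nx)cos(n'x) dx = ½∫_0^π [sin((n+n')x) + sin((n−n')x)] dx, which is 0 when n+n' is even and 2n/(n²−n'²) when n+n' is odd (it need not vanish on (0, π)).
  u² squared terms: (-3)²·∫sin(2x)² dx = 9·π/2 = 9*π/2;  (2)²·∫cos(5x)² dx = 4·π/2 = 2*π.
  u² cross terms: 2·(-3)·(2)·∫sin(2x)·cos(5x) dx = -12·(-4/21) = 16/7.
  So ∫_0^π u² dx = 9*π/2 + 2*π + 16/7 = 16/7 + 13*π/2.
  (u')² squared terms: (-10)²·∫sin(5x)² dx = 100·π/2 = 50*π;  (-6)²·∫cos(2x)² dx = 36·π/2 = 18*π.
  (u')² cross terms: 2·(-10)·(-6)·∫sin(5x)·cos(2x) dx = 120·(10/21) = 400/7.
  So ∫_0^π (u')² dx = 50*π + 18*π + 400/7 = 400/7 + 68*π.
||u||_{H^1}^2 = (16/7 + 13*π/2) + (400/7 + 68*π) = 416/7 + 149*π/2.


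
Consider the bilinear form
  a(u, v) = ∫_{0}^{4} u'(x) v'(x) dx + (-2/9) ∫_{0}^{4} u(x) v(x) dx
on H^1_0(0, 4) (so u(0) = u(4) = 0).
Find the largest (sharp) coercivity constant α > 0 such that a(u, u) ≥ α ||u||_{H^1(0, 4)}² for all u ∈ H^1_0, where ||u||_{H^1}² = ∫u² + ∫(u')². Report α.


α = (-32/9 + π^2)/(π^2 + 16)

Coercivity of a(·,·) on H^1_0(0, 4) means a(u, u) ≥ α ||u||_{H^1}² for every u ∈ H^1_0.
The interval has length L = 4, and Poincaré/coercivity depend only on L. Here a(u, u) = ∫(u')² + (-2/9)·∫u².
Here c = -2/9 < 0 with |c| < (π/L)² = π^2/16, so coercivity still holds. The condition a(u,u) ≥ α||u||_{H^1}² reads (1−α)∫(u')² ≥ (α−c)∫u². Any admissible α is ≤ 1 (rapidly oscillating u have ∫u²/∫(u')² → 0), and α = 1 would force 0 ≥ (1−c)∫u², impossible since c < 1; so 1−α > 0. By the sharp Poincaré inequality on H^1_0 of an interval of length L, ∫(u')² ≥ (π/L)²∫u² with equality for the first sine mode sin(π(x−x₀)/L) (x₀ the left endpoint), so the inequality holds for all u iff (1−α)(π/L)² ≥ α − c, i.e. α ≤ ((π/L)² + c)/((π/L)² + 1) = (1 + c(L/π)²)/(1 + (L/π)²). (Direct route, valid since c ≤ 0: Poincaré gives c∫u² ≥ c(L/π)²∫(u')², so a(u,u) ≥ (1 + c(L/π)²)∫(u')², while ||u||_{H^1}² ≤ (1 + (L/π)²)∫(u')²; dividing yields the same α.) With (π/L)² = π^2/16 and c = -2/9, the largest admissible constant is α = ((π/L)² + c)/((π/L)² + 1).
Simplifying, α = (-32/9 + π^2)/(π^2 + 16).


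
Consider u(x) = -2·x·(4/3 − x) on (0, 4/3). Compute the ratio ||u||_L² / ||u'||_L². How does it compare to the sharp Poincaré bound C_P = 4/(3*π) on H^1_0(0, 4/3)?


||u||_L² / ||u'||_L² = 2*sqrt(10)/15 < C_P = 4/(3*π).

u(x) = -2·x·(4/3 − x), so u'(x) = 4*x - 8/3.
u(x) = -2·x·(4/3 − x) vanishes at x = 0 and x = 4/3, so u ∈ H^1_0(0, 4/3). Differentiate via the product rule and integrate the resulting polynomials term by term.
  ∫_0^4/3 u² dx = ∫_0^4/3 (4*x^4 - 32*x^3/3 + 64*x^2/9) dx. Term by term:
    ∫_0^4/3 4*x^4 dx = 4096/1215;  ∫_0^4/3 -32*x^3/3 dx = -2048/243;  ∫_0^4/3 64*x^2/9 dx = 4096/729.
  Sum: 4096/1215 − 2048/243 + 4096/729 = 2048/3645.
  ∫_0^4/3 (u')² dx = ∫_0^4/3 (16*x^2 - 64*x/3 + 64/9) dx. Term by term:
    ∫_0^4/3 16*x^2 dx = 1024/81;  ∫_0^4/3 -64*x/3 dx = -512/27;  ∫_0^4/3 64/9 dx = 256/27.
  Sum: 1024/81 − 512/27 + 256/27 = 256/81.
∫_0^4/3 u² dx = 2048/3645, so ||u||_L² = 32*sqrt(10)/135.
∫_0^4/3 (u')² dx = 256/81, so ||u'||_L² = 16/9.
Ratio ||u||_L² / ||u'||_L² = 2*sqrt(10)/15.
Sharp Poincaré constant on H^1_0(0, 4/3) is C_P = L/π = 4/(3*π), achieved by sin(3*π/4·x).
A polynomial bump cannot attain the sharp Poincaré constant (only the first sine eigenfunction does), so the ratio is strictly less than C_P, consistent with ||u||_L² ≤ C_P ||u'||_L².


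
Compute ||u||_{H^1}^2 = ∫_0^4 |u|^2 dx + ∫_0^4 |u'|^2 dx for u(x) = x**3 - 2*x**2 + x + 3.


||u||_{H^1}^2 = 10728/7

The H^1 norm (squared) on an interval (0, L) is
  ||u||_{H^1}^2 = ∫_0^L u(x)^2 dx + ∫_0^L u'(x)^2 dx.
Compute u'(x) = 3*x**2 - 4*x + 1.
Then u(x)^2 = x**6 - 4*x**5 + 6*x**4 + 2*x**3 - 11*x**2 + 6*x + 9 and u'(x)^2 = 9*x**4 - 24*x**3 + 22*x**2 - 8*x + 1.
Integrate each monomial from 0 to 4 using ∫_0^4 c·x^n dx = c·4^(n+1)/(n+1):
  ∫_0^4 u(x)^2 dx = ∫_0^4 (x^6 - 4*x^5 + 6*x^4 + 2*x^3 - 11*x^2 + 6*x + 9) dx. Term by term:
    ∫_0^4 x^6 dx = 16384/7;  ∫_0^4 -4*x^5 dx = -8192/3;  ∫_0^4 6*x^4 dx = 6144/5;
    ∫_0^4 2*x^3 dx = 128;  ∫_0^4 -11*x^2 dx = -704/3;  ∫_0^4 6*x dx = 48;
    ∫_0^4 9 dx = 36.
  Sum: 16384/7 − 8192/3 + 6144/5 + 128 − 704/3 + 48 + 36 = 85684/105.
  ∫_0^4 u'(x)^2 dx = ∫_0^4 (9*x^4 - 24*x^3 + 22*x^2 - 8*x + 1) dx. Term by term:
    ∫_0^4 9*x^4 dx = 9216/5;  ∫_0^4 -24*x^3 dx = -1536;  ∫_0^4 22*x^2 dx = 1408/3;
    ∫_0^4 -8*x dx = -64;  ∫_0^4 1 dx = 4.
  Sum: 9216/5 − 1536 + 1408/3 − 64 + 4 = 10748/15.
Adding: ||u||_{H^1}^2 = 85684/105 + 10748/15 = 10728/7.


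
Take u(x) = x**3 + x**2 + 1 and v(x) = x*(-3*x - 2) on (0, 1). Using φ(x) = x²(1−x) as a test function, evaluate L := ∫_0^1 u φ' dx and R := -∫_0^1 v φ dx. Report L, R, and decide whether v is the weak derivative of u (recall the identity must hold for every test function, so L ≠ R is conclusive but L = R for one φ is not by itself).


LHS = -1/5, RHS = 1/5. No, v is not the weak derivative of u.

u(x) = x**3 + x**2 + 1, classical derivative u'(x) = 3*x**2 + 2*x.
φ(x) = x²(1−x), so φ'(x) = x*(2 - 3*x).
Note φ(0) = φ(1) = 0, so the boundary term u·φ vanishes.
LHS = ∫_0^1 u(x) φ'(x) dx = ∫_0^1 (-3*x^5 - x^4 + 2*x^3 - 3*x^2 + 2*x) dx. Term by term:
  ∫_0^1 -3*x^5 dx = -1/2;  ∫_0^1 -x^4 dx = -1/5;  ∫_0^1 2*x^3 dx = 1/2;
  ∫_0^1 -3*x^2 dx = -1;  ∫_0^1 2*x dx = 1.
Sum: -1/2 − 1/5 + 1/2 − 1 + 1 = -1/5.
So LHS = -1/5.
∫_0^1 v(x) φ(x) dx = ∫_0^1 (3*x^5 - x^4 - 2*x^3) dx. Term by term:
  ∫_0^1 3*x^5 dx = 1/2;  ∫_0^1 -x^4 dx = -1/5;  ∫_0^1 -2*x^3 dx = -1/2.
Sum: 1/2 − 1/5 − 1/2 = -1/5.
So RHS = -∫_0^1 v(x) φ(x) dx = 1/5.
LHS − RHS = -2/5 ≠ 0, so the identity fails.
(For a valid weak derivative the identity must hold for EVERY test function, in particular this one. The failure shows v is NOT the weak derivative of u.)
Correct weak derivative would be u'(x) = 3*x**2 + 2*x.


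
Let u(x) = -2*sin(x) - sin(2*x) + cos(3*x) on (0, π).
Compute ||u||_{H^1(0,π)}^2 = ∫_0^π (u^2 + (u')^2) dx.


||u||_{H^1(0,π)}^2 = 16 + 23*π/2

u'(x) = -3*sin(3*x) - 2*cos(x) - 2*cos(2*x).
Expand u² and (u')² and integrate term by term on (0, π), using: for integers n ≥ 1, ∫_0^π sin²(nx) dx = ∫_0^π cos²(nx) dx = π/2; for n ≠ n', ∫_0^π sin(nx)sin(n'x) dx = ∫_0^π cos(nx)cos(n'x) dx = 0; and by product-to-sum, ∫_0^π sin(nx)cos(n'x) dx = ½∫_0^π [sin((n+n')x) + sin((n−n')x)] dx, which is 0 when n+n' is even and 2n/(n²−n'²) when n+n' is odd (it need not vanish on (0, π)).
  u² squared terms: (-1)²·∫sin(2x)² dx = 1·π/2 = π/2;  (-2)²·∫sin(x)² dx = 4·π/2 = 2*π;  (1)²·∫cos(3x)² dx = 1·π/2 = π/2.
  u² cross terms: 2·(-1)·(-2)·∫sin(2x)·sin(x) dx = 4·(0) = 0;  2·(-1)·(1)·∫sin(2x)·cos(3x) dx = -2·(-4/5) = 8/5;  2·(-2)·(1)·∫sin(x)·cos(3x) dx = -4·(0) = 0.
  So ∫_0^π u² dx = π/2 + 2*π + π/2 + 0 + 8/5 + 0 = 8/5 + 3*π.
  (u')² squared terms: (-3)²·∫sin(3x)² dx = 9·π/2 = 9*π/2;  (-2)²·∫cos(x)² dx = 4·π/2 = 2*π;  (-2)²·∫cos(2x)² dx = 4·π/2 = 2*π.
  (u')² cross terms: 2·(-3)·(-2)·∫sin(3x)·cos(x) dx = 12·(0) = 0;  2·(-3)·(-2)·∫sin(3x)·cos(2x) dx = 12·(6/5) = 72/5;  2·(-2)·(-2)·∫cos(x)·cos(2x) dx = 8·(0) = 0.
  So ∫_0^π (u')² dx = 9*π/2 + 2*π + 2*π + 0 + 72/5 + 0 = 72/5 + 17*π/2.
||u||_{H^1}^2 = (8/5 + 3*π) + (72/5 + 17*π/2) = 16 + 23*π/2.


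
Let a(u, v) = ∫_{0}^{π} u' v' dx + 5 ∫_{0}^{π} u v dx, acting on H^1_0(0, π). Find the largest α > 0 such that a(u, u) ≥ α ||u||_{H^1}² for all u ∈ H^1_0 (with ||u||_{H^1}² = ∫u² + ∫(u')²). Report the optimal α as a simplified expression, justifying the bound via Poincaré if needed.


α = 1

Coercivity of a(·,·) on H^1_0(0, π) means a(u, u) ≥ α ||u||_{H^1}² for every u ∈ H^1_0.
The interval has length L = π, and Poincaré/coercivity depend only on L. Here a(u, u) = ∫(u')² + (5)·∫u².
Here c = 5 ≥ 1, so a(u,u) = ∫(u')² + c∫u² ≥ ∫(u')² + ∫u² = ||u||_{H^1}², i.e. α = 1 works. No larger α is possible: a(u,u) ≥ α||u||_{H^1}² means (1−α)∫(u')² ≥ (α−c)∫u², and for the modes u_n = sin(nπ(x−x₀)/L) (x₀ the left endpoint) one has ∫u_n²/∫(u_n')² = (L/(nπ))² → 0, so a(u_n,u_n)/||u_n||_{H^1}² → 1. Hence the optimal constant is α = 1.
Therefore α = 1.


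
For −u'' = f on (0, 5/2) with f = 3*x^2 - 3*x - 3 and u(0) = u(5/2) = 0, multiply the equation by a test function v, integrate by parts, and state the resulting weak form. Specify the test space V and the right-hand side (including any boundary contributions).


V = H^1_0(0, 5/2) (so v(0) = v(5/2) = 0); weak form: ∫_0^5/2 u'v' dx = ∫_0^5/2 (3*x^2 - 3*x - 3) v dx for all v ∈ V.

Multiply both sides by a test function v and integrate from 0 to 5/2:
  ∫_0^5/2 −u''(x) v(x) dx = ∫_0^5/2 f(x) v(x) dx.
Integrate the LHS by parts once:
  ∫_0^5/2 −u'' v dx = −[u'(x) v(x)]_0^5/2 + ∫_0^5/2 u'(x) v'(x) dx.
Thus ∫_0^5/2 u'(x) v'(x) dx = ∫_0^5/2 f(x) v(x) dx + [u'(x) v(x)]_0^5/2.
Choose V so that boundary terms are either known or forced to vanish.
u is Dirichlet: u(0) = u(5/2) = 0. Let V = H^1_0(0, 5/2); then v(0) = v(5/2) = 0, and [u' v]_0^5/2 = 0.
Weak formulation: find u (satisfying any essential BC) such that ∫_0^5/2 u'(x) v'(x) dx = ∫_0^5/2 f v dx for all v ∈ V.
Substituting f(x) = 3*x^2 - 3*x - 3, the right-hand side is ∫_0^5/2 (3*x^2 - 3*x - 3) v dx.


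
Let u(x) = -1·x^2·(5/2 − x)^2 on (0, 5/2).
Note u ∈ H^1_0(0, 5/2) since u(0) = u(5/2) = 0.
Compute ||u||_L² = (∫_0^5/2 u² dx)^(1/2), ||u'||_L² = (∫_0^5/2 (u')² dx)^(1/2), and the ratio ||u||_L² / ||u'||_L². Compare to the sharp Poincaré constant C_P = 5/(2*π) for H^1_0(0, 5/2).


||u||_L² / ||u'||_L² = 5*sqrt(3)/12 < C_P = 5/(2*π).

u(x) = -1·x^2·(5/2 − x)^2, so u'(x) = x*(-8*x^2 + 30*x - 25)/2.
u(x) = -1·x^2·(5/2 − x)^2 vanishes at x = 0 and x = 5/2, so u ∈ H^1_0(0, 5/2). Differentiate via the product rule and integrate the resulting polynomials term by term.
  ∫_0^5/2 u² dx = ∫_0^5/2 (x^8 - 10*x^7 + 75*x^6/2 - 125*x^5/2 + 625*x^4/16) dx. Term by term:
    ∫_0^5/2 x^8 dx = 1953125/4608;  ∫_0^5/2 -10*x^7 dx = -1953125/1024;  ∫_0^5/2 75*x^6/2 dx = 5859375/1792;
    ∫_0^5/2 -125*x^5/2 dx = -1953125/768;  ∫_0^5/2 625*x^4/16 dx = 390625/512.
  Sum: 1953125/4608 − 1953125/1024 + 5859375/1792 − 1953125/768 + 390625/512 = 390625/64512.
  ∫_0^5/2 (u')² dx = ∫_0^5/2 (16*x^6 - 120*x^5 + 325*x^4 - 375*x^3 + 625*x^2/4) dx. Term by term:
    ∫_0^5/2 16*x^6 dx = 78125/56;  ∫_0^5/2 -120*x^5 dx = -78125/16;  ∫_0^5/2 325*x^4 dx = 203125/32;
    ∫_0^5/2 -375*x^3 dx = -234375/64;  ∫_0^5/2 625*x^2/4 dx = 78125/96.
  Sum: 78125/56 − 78125/16 + 203125/32 − 234375/64 + 78125/96 = 15625/1344.
∫_0^5/2 u² dx = 390625/64512, so ||u||_L² = 625*sqrt(7)/672.
∫_0^5/2 (u')² dx = 15625/1344, so ||u'||_L² = 125*sqrt(21)/168.
Ratio ||u||_L² / ||u'||_L² = 5*sqrt(3)/12.
Sharp Poincaré constant on H^1_0(0, 5/2) is C_P = L/π = 5/(2*π), achieved by sin(2*π/5·x).
A polynomial bump cannot attain the sharp Poincaré constant (only the first sine eigenfunction does), so the ratio is strictly less than C_P, consistent with ||u||_L² ≤ C_P ||u'||_L².


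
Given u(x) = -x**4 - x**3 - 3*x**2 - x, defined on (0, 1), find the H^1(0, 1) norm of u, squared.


||u||_{H^1}^2 = 71081/1260

The H^1 norm (squared) on an interval (0, L) is
  ||u||_{H^1}^2 = ∫_0^L u(x)^2 dx + ∫_0^L u'(x)^2 dx.
Compute u'(x) = -4*x**3 - 3*x**2 - 6*x - 1.
Then u(x)^2 = x**8 + 2*x**7 + 7*x**6 + 8*x**5 + 11*x**4 + 6*x**3 + x**2 and u'(x)^2 = 16*x**6 + 24*x**5 + 57*x**4 + 44*x**3 + 42*x**2 + 12*x + 1.
Integrate each monomial from 0 to 1 using ∫_0^1 c·x^n dx = c·1^(n+1)/(n+1):
  ∫_0^1 u(x)^2 dx = ∫_0^1 (x^8 + 2*x^7 + 7*x^6 + 8*x^5 + 11*x^4 + 6*x^3 + x^2) dx. Term by term:
    ∫_0^1 x^8 dx = 1/9;  ∫_0^1 2*x^7 dx = 1/4;  ∫_0^1 7*x^6 dx = 1;
    ∫_0^1 8*x^5 dx = 4/3;  ∫_0^1 11*x^4 dx = 11/5;  ∫_0^1 6*x^3 dx = 3/2;
    ∫_0^1 x^2 dx = 1/3.
  Sum: 1/9 + 1/4 + 1 + 4/3 + 11/5 + 3/2 + 1/3 = 1211/180.
  ∫_0^1 u'(x)^2 dx = ∫_0^1 (16*x^6 + 24*x^5 + 57*x^4 + 44*x^3 + 42*x^2 + 12*x + 1) dx. Term by term:
    ∫_0^1 16*x^6 dx = 16/7;  ∫_0^1 24*x^5 dx = 4;  ∫_0^1 57*x^4 dx = 57/5;
    ∫_0^1 44*x^3 dx = 11;  ∫_0^1 42*x^2 dx = 14;  ∫_0^1 12*x dx = 6;
    ∫_0^1 1 dx = 1.
  Sum: 16/7 + 4 + 57/5 + 11 + 14 + 6 + 1 = 1739/35.
Adding: ||u||_{H^1}^2 = 1211/180 + 1739/35 = 71081/1260.


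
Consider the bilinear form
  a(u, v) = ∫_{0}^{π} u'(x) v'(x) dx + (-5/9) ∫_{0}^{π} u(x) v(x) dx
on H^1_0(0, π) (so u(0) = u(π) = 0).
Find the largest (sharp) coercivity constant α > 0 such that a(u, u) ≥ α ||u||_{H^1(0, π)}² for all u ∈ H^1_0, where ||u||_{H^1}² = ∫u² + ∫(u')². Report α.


α = 2/9

Coercivity of a(·,·) on H^1_0(0, π) means a(u, u) ≥ α ||u||_{H^1}² for every u ∈ H^1_0.
The interval has length L = π, and Poincaré/coercivity depend only on L. Here a(u, u) = ∫(u')² + (-5/9)·∫u².
Here c = -5/9 < 0 with |c| < (π/L)² = 1, so coercivity still holds. The condition a(u,u) ≥ α||u||_{H^1}² reads (1−α)∫(u')² ≥ (α−c)∫u². Any admissible α is ≤ 1 (rapidly oscillating u have ∫u²/∫(u')² → 0), and α = 1 would force 0 ≥ (1−c)∫u², impossible since c < 1; so 1−α > 0. By the sharp Poincaré inequality on H^1_0 of an interval of length L, ∫(u')² ≥ (π/L)²∫u² with equality for the first sine mode sin(π(x−x₀)/L) (x₀ the left endpoint), so the inequality holds for all u iff (1−α)(π/L)² ≥ α − c, i.e. α ≤ ((π/L)² + c)/((π/L)² + 1) = (1 + c(L/π)²)/(1 + (L/π)²). (Direct route, valid since c ≤ 0: Poincaré gives c∫u² ≥ c(L/π)²∫(u')², so a(u,u) ≥ (1 + c(L/π)²)∫(u')², while ||u||_{H^1}² ≤ (1 + (L/π)²)∫(u')²; dividing yields the same α.) With (π/L)² = 1 and c = -5/9, the largest admissible constant is α = ((π/L)² + c)/((π/L)² + 1).
Simplifying, α = 2/9.


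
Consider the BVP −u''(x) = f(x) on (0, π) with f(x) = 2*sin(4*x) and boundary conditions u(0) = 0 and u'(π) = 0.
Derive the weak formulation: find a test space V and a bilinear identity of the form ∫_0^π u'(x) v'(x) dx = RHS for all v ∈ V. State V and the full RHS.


V = {v ∈ H^1(0, π) : v(0) = 0} (test functions vanish at x = 0 where u is specified); weak form: ∫_0^π u'v' dx = ∫_0^π (2*sin(4*x)) v dx for all v ∈ V.

Multiply both sides by a test function v and integrate from 0 to π:
  ∫_0^π −u''(x) v(x) dx = ∫_0^π f(x) v(x) dx.
Integrate the LHS by parts once:
  ∫_0^π −u'' v dx = −[u'(x) v(x)]_0^π + ∫_0^π u'(x) v'(x) dx.
Thus ∫_0^π u'(x) v'(x) dx = ∫_0^π f(x) v(x) dx + [u'(x) v(x)]_0^π.
Choose V so that boundary terms are either known or forced to vanish.
Mixed BC: u(0) = 0 (Dirichlet) and u'(π) = 0 (Neumann). Define V = {v ∈ H^1(0, π) : v(0) = 0}. Then [u' v]_0^π = u'(π)·v(π) − u'(0)·0 = 0.
Weak formulation: find u (satisfying any essential BC) such that ∫_0^π u'(x) v'(x) dx = ∫_0^π f v dx for all v ∈ V (Dirichlet at 0 absorbed into V; the Neumann datum at x = π is zero, so no boundary term remains).
Substituting f(x) = 2*sin(4*x), the right-hand side is ∫_0^π (2*sin(4*x)) v dx.


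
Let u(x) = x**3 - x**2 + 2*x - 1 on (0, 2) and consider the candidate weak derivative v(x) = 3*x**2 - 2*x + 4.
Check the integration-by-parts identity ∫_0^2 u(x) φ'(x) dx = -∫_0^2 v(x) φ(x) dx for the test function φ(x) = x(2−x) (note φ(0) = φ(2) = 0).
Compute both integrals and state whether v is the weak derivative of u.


LHS = -24/5, RHS = -112/15. No, v is not the weak derivative of u.

u(x) = x**3 - x**2 + 2*x - 1, classical derivative u'(x) = 3*x**2 - 2*x + 2.
φ(x) = x(2−x), so φ'(x) = 2 - 2*x.
Note φ(0) = φ(2) = 0, so the boundary term u·φ vanishes.
LHS = ∫_0^2 u(x) φ'(x) dx = ∫_0^2 (-2*x^4 + 4*x^3 - 6*x^2 + 6*x - 2) dx. Term by term:
  ∫_0^2 -2*x^4 dx = -64/5;  ∫_0^2 4*x^3 dx = 16;  ∫_0^2 -6*x^2 dx = -16;
  ∫_0^2 6*x dx = 12;  ∫_0^2 -2 dx = -4.
Sum: -64/5 + 16 − 16 + 12 − 4 = -24/5.
So LHS = -24/5.
∫_0^2 v(x) φ(x) dx = ∫_0^2 (-3*x^4 + 8*x^3 - 8*x^2 + 8*x) dx. Term by term:
  ∫_0^2 -3*x^4 dx = -96/5;  ∫_0^2 8*x^3 dx = 32;  ∫_0^2 -8*x^2 dx = -64/3;
  ∫_0^2 8*x dx = 16.
Sum: -96/5 + 32 − 64/3 + 16 = 112/15.
So RHS = -∫_0^2 v(x) φ(x) dx = -112/15.
LHS − RHS = 8/3 ≠ 0, so the identity fails.
(For a valid weak derivative the identity must hold for EVERY test function, in particular this one. The failure shows v is NOT the weak derivative of u.)
Correct weak derivative would be u'(x) = 3*x**2 - 2*x + 2.


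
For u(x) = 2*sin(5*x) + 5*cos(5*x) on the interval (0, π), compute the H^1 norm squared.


||u||_{H^1(0,π)}^2 = 377*π

u'(x) = -25*sin(5*x) + 10*cos(5*x).
Expand u² and (u')² and integrate term by term on (0, π), using: for integers n ≥ 1, ∫_0^π sin²(nx) dx = ∫_0^π cos²(nx) dx = π/2; for n ≠ n', ∫_0^π sin(nx)sin(n'x) dx = ∫_0^π cos(nx)cos(n'x) dx = 0; and by product-to-sum, ∫_0^π sin(nx)cos(n'x) dx = ½∫_0^π [sin((n+n')x) + sin((n−n')x)] dx, which is 0 when n+n' is even and 2n/(n²−n'²) when n+n' is odd (it need not vanish on (0, π)).
  u² squared terms: (2)²·∫sin(5x)² dx = 4·π/2 = 2*π;  (5)²·∫cos(5x)² dx = 25·π/2 = 25*π/2.
  u² cross terms: 2·(2)·(5)·∫sin(5x)·cos(5x) dx = 20·(0) = 0.
  So ∫_0^π u² dx = 2*π + 25*π/2 + 0 = 29*π/2.
  (u')² squared terms: (-25)²·∫sin(5x)² dx = 625·π/2 = 625*π/2;  (10)²·∫cos(5x)² dx = 100·π/2 = 50*π.
  (u')² cross terms: 2·(-25)·(10)·∫sin(5x)·cos(5x) dx = -500·(0) = 0.
  So ∫_0^π (u')² dx = 625*π/2 + 50*π + 0 = 725*π/2.
||u||_{H^1}^2 = (29*π/2) + (725*π/2) = 377*π.


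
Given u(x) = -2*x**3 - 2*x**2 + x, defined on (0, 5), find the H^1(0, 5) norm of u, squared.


||u||_{H^1}^2 = 1994255/21

The H^1 norm (squared) on an interval (0, L) is
  ||u||_{H^1}^2 = ∫_0^L u(x)^2 dx + ∫_0^L u'(x)^2 dx.
Compute u'(x) = -6*x**2 - 4*x + 1.
Then u(x)^2 = 4*x**6 + 8*x**5 - 4*x**3 + x**2 and u'(x)^2 = 36*x**4 + 48*x**3 + 4*x**2 - 8*x + 1.
Integrate each monomial from 0 to 5 using ∫_0^5 c·x^n dx = c·5^(n+1)/(n+1):
  ∫_0^5 u(x)^2 dx = ∫_0^5 (4*x^6 + 8*x^5 - 4*x^3 + x^2) dx. Term by term:
    ∫_0^5 4*x^6 dx = 312500/7;  ∫_0^5 8*x^5 dx = 62500/3;  ∫_0^5 -4*x^3 dx = -625;
    ∫_0^5 x^2 dx = 125/3.
  Sum: 312500/7 + 62500/3 − 625 + 125/3 = 454250/7.
  ∫_0^5 u'(x)^2 dx = ∫_0^5 (36*x^4 + 48*x^3 + 4*x^2 - 8*x + 1) dx. Term by term:
    ∫_0^5 36*x^4 dx = 22500;  ∫_0^5 48*x^3 dx = 7500;  ∫_0^5 4*x^2 dx = 500/3;
    ∫_0^5 -8*x dx = -100;  ∫_0^5 1 dx = 5.
  Sum: 22500 + 7500 + 500/3 − 100 + 5 = 90215/3.
Adding: ||u||_{H^1}^2 = 454250/7 + 90215/3 = 1994255/21.


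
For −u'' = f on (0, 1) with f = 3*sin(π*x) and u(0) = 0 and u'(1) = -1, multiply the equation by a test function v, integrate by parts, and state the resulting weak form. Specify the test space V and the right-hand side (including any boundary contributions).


V = {v ∈ H^1(0, 1) : v(0) = 0} (test functions vanish at x = 0 where u is specified); weak form: ∫_0^1 u'v' dx = ∫_0^1 (3*sin(π*x)) v dx − v(1) for all v ∈ V.

Multiply both sides by a test function v and integrate from 0 to 1:
  ∫_0^1 −u''(x) v(x) dx = ∫_0^1 f(x) v(x) dx.
Integrate the LHS by parts once:
  ∫_0^1 −u'' v dx = −[u'(x) v(x)]_0^1 + ∫_0^1 u'(x) v'(x) dx.
Thus ∫_0^1 u'(x) v'(x) dx = ∫_0^1 f(x) v(x) dx + [u'(x) v(x)]_0^1.
Choose V so that boundary terms are either known or forced to vanish.
Mixed BC: u(0) = 0 (Dirichlet) and u'(1) = -1 (Neumann). Define V = {v ∈ H^1(0, 1) : v(0) = 0}. Then [u' v]_0^1 = u'(1)·v(1) − u'(0)·0 = − v(1).
Weak formulation: find u (satisfying any essential BC) such that ∫_0^1 u'(x) v'(x) dx = ∫_0^1 f v dx − v(1) for all v ∈ V (Dirichlet at 0 absorbed into V; Neumann datum at x = 1 contributes the boundary term).
Substituting f(x) = 3*sin(π*x), the right-hand side is ∫_0^1 (3*sin(π*x)) v dx − v(1).


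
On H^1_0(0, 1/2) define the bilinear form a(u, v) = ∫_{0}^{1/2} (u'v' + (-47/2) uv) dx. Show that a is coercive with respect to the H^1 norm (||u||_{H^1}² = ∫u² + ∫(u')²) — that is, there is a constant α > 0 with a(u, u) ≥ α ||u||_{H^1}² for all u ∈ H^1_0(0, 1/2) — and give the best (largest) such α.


α = (-47 + 8*π^2)/(2*(1 + 4*π^2))

Coercivity of a(·,·) on H^1_0(0, 1/2) means a(u, u) ≥ α ||u||_{H^1}² for every u ∈ H^1_0.
The interval has length L = 1/2, and Poincaré/coercivity depend only on L. Here a(u, u) = ∫(u')² + (-47/2)·∫u².
Here c = -47/2 < 0 with |c| < (π/L)² = 4*π^2, so coercivity still holds. The condition a(u,u) ≥ α||u||_{H^1}² reads (1−α)∫(u')² ≥ (α−c)∫u². Any admissible α is ≤ 1 (rapidly oscillating u have ∫u²/∫(u')² → 0), and α = 1 would force 0 ≥ (1−c)∫u², impossible since c < 1; so 1−α > 0. By the sharp Poincaré inequality on H^1_0 of an interval of length L, ∫(u')² ≥ (π/L)²∫u² with equality for the first sine mode sin(π(x−x₀)/L) (x₀ the left endpoint), so the inequality holds for all u iff (1−α)(π/L)² ≥ α − c, i.e. α ≤ ((π/L)² + c)/((π/L)² + 1) = (1 + c(L/π)²)/(1 + (L/π)²). (Direct route, valid since c ≤ 0: Poincaré gives c∫u² ≥ c(L/π)²∫(u')², so a(u,u) ≥ (1 + c(L/π)²)∫(u')², while ||u||_{H^1}² ≤ (1 + (L/π)²)∫(u')²; dividing yields the same α.) With (π/L)² = 4*π^2 and c = -47/2, the largest admissible constant is α = ((π/L)² + c)/((π/L)² + 1).
Simplifying, α = (-47 + 8*π^2)/(2*(1 + 4*π^2)).


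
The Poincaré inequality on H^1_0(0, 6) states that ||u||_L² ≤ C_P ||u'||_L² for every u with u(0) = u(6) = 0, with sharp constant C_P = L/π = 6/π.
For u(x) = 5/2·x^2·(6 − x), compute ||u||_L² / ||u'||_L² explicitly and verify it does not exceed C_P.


||u||_L² / ||u'||_L² = 3*sqrt(14)/7 < C_P = 6/π.

u(x) = 5/2·x^2·(6 − x), so u'(x) = 15*x*(4 - x)/2.
u(x) = 5/2·x^2·(6 − x) vanishes at x = 0 and x = 6, so u ∈ H^1_0(0, 6). Differentiate via the product rule and integrate the resulting polynomials term by term.
  ∫_0^6 u² dx = ∫_0^6 (25*x^6/4 - 75*x^5 + 225*x^4) dx. Term by term:
    ∫_0^6 25*x^6/4 dx = 1749600/7;  ∫_0^6 -75*x^5 dx = -583200;  ∫_0^6 225*x^4 dx = 349920.
  Sum: 1749600/7 − 583200 + 349920 = 116640/7.
  ∫_0^6 (u')² dx = ∫_0^6 (225*x^4/4 - 450*x^3 + 900*x^2) dx. Term by term:
    ∫_0^6 225*x^4/4 dx = 87480;  ∫_0^6 -450*x^3 dx = -145800;  ∫_0^6 900*x^2 dx = 64800.
  Sum: 87480 − 145800 + 64800 = 6480.
∫_0^6 u² dx = 116640/7, so ||u||_L² = 108*sqrt(70)/7.
∫_0^6 (u')² dx = 6480, so ||u'||_L² = 36*sqrt(5).
Ratio ||u||_L² / ||u'||_L² = 3*sqrt(14)/7.
Sharp Poincaré constant on H^1_0(0, 6) is C_P = L/π = 6/π, achieved by sin(π/6·x).
A polynomial bump cannot attain the sharp Poincaré constant (only the first sine eigenfunction does), so the ratio is strictly less than C_P, consistent with ||u||_L² ≤ C_P ||u'||_L².


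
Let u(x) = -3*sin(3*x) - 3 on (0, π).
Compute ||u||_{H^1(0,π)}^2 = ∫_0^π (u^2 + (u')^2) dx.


||u||_{H^1(0,π)}^2 = 12 + 54*π

u'(x) = -9*cos(3*x).
Expand u² and (u')² and integrate term by term on (0, π), using: for integers n ≥ 1, ∫_0^π sin²(nx) dx = ∫_0^π cos²(nx) dx = π/2; for n ≠ n', ∫_0^π sin(nx)sin(n'x) dx = ∫_0^π cos(nx)cos(n'x) dx = 0; and by product-to-sum, ∫_0^π sin(nx)cos(n'x) dx = ½∫_0^π [sin((n+n')x) + sin((n−n')x)] dx, which is 0 when n+n' is even and 2n/(n²−n'²) when n+n' is odd (it need not vanish on (0, π)). For the constant mode: ∫_0^π 1 dx = π, ∫_0^π cos(nx) dx = 0, ∫_0^π sin(nx) dx = (1−(−1)^n)/n.
  u² squared terms: (-3)²·∫1 dx = 9·π = 9*π;  (-3)²·∫sin(3x)² dx = 9·π/2 = 9*π/2.
  u² cross terms: 2·(-3)·(-3)·∫1·sin(3x) dx = 18·(2/3) = 12.
  So ∫_0^π u² dx = 9*π + 9*π/2 + 12 = 12 + 27*π/2.
  (u')² squared terms: (-9)²·∫cos(3x)² dx = 81·π/2 = 81*π/2.
  So ∫_0^π (u')² dx = 81*π/2.
||u||_{H^1}^2 = (12 + 27*π/2) + (81*π/2) = 12 + 54*π.


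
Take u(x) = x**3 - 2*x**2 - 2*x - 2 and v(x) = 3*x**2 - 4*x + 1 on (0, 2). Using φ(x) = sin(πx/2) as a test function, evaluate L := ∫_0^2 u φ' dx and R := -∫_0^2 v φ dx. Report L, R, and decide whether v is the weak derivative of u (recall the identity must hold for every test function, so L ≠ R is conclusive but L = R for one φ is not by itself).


LHS = 96/π^3, RHS = -12/π + 96/π^3. No, v is not the weak derivative of u.

u(x) = x**3 - 2*x**2 - 2*x - 2, classical derivative u'(x) = 3*x**2 - 4*x - 2.
φ(x) = sin(πx/2), so φ'(x) = π*cos(π*x/2)/2.
Note φ(0) = φ(2) = 0, so the boundary term u·φ vanishes.
LHS = ∫_0^2 u(x) φ'(x) dx = ∫_0^2 (π*x^3*cos(π*x/2)/2 - π*x^2*cos(π*x/2) - π*x*cos(π*x/2) - π*cos(π*x/2)) dx. Term by term:
  ∫_0^2 -π*cos(π*x/2) dx = 0;  ∫_0^2 π*x^3*cos(π*x/2)/2 dx = -24/π + 96/π^3;  ∫_0^2 -π*x*cos(π*x/2) dx = 8/π;
  ∫_0^2 -π*x^2*cos(π*x/2) dx = 16/π.
Sum: 0 + -24/π + 96/π^3 + 8/π + 16/π = 96/π^3.
So LHS = 96/π^3.
∫_0^2 v(x) φ(x) dx = ∫_0^2 (3*x^2*sin(π*x/2) - 4*x*sin(π*x/2) + sin(π*x/2)) dx. Term by term:
  ∫_0^2 -4*x*sin(π*x/2) dx = -16/π;  ∫_0^2 3*x^2*sin(π*x/2) dx = -96/π^3 + 24/π;  ∫_0^2 sin(π*x/2) dx = 4/π.
Sum: -16/π + -96/π^3 + 24/π + 4/π = -96/π^3 + 12/π.
So RHS = -∫_0^2 v(x) φ(x) dx = -12/π + 96/π^3.
LHS − RHS = 12/π ≠ 0, so the identity fails.
(For a valid weak derivative the identity must hold for EVERY test function, in particular this one. The failure shows v is NOT the weak derivative of u.)
Correct weak derivative would be u'(x) = 3*x**2 - 4*x - 2.


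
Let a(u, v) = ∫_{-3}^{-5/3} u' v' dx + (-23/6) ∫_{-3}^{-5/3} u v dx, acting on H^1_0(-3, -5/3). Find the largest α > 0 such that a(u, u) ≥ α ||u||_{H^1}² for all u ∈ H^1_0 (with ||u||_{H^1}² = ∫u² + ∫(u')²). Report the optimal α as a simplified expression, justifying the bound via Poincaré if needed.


α = (-184 + 27*π^2)/(3*(16 + 9*π^2))

Coercivity of a(·,·) on H^1_0(-3, -5/3) means a(u, u) ≥ α ||u||_{H^1}² for every u ∈ H^1_0.
The interval has length L = 4/3, and Poincaré/coercivity depend only on L. Here a(u, u) = ∫(u')² + (-23/6)·∫u².
Here c = -23/6 < 0 with |c| < (π/L)² = 9*π^2/16, so coercivity still holds. The condition a(u,u) ≥ α||u||_{H^1}² reads (1−α)∫(u')² ≥ (α−c)∫u². Any admissible α is ≤ 1 (rapidly oscillating u have ∫u²/∫(u')² → 0), and α = 1 would force 0 ≥ (1−c)∫u², impossible since c < 1; so 1−α > 0. By the sharp Poincaré inequality on H^1_0 of an interval of length L, ∫(u')² ≥ (π/L)²∫u² with equality for the first sine mode sin(π(x−x₀)/L) (x₀ the left endpoint), so the inequality holds for all u iff (1−α)(π/L)² ≥ α − c, i.e. α ≤ ((π/L)² + c)/((π/L)² + 1) = (1 + c(L/π)²)/(1 + (L/π)²). (Direct route, valid since c ≤ 0: Poincaré gives c∫u² ≥ c(L/π)²∫(u')², so a(u,u) ≥ (1 + c(L/π)²)∫(u')², while ||u||_{H^1}² ≤ (1 + (L/π)²)∫(u')²; dividing yields the same α.) With (π/L)² = 9*π^2/16 and c = -23/6, the largest admissible constant is α = ((π/L)² + c)/((π/L)² + 1).
Simplifying, α = (-184 + 27*π^2)/(3*(16 + 9*π^2)).


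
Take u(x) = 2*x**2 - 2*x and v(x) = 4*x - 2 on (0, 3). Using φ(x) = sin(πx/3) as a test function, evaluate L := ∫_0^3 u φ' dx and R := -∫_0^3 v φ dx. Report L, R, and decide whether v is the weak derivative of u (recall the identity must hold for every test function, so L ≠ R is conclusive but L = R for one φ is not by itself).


LHS = -24/π, RHS = -24/π. Yes, v = u' weakly.

u(x) = 2*x**2 - 2*x, classical derivative u'(x) = 4*x - 2.
φ(x) = sin(πx/3), so φ'(x) = π*cos(π*x/3)/3.
Note φ(0) = φ(3) = 0, so the boundary term u·φ vanishes.
LHS = ∫_0^3 u(x) φ'(x) dx = ∫_0^3 (2*π*x^2*cos(π*x/3)/3 - 2*π*x*cos(π*x/3)/3) dx. Term by term:
  ∫_0^3 -2*π*x*cos(π*x/3)/3 dx = 12/π;  ∫_0^3 2*π*x^2*cos(π*x/3)/3 dx = -36/π.
Sum: 12/π − 36/π = -24/π.
So LHS = -24/π.
∫_0^3 v(x) φ(x) dx = ∫_0^3 (4*x*sin(π*x/3) - 2*sin(π*x/3)) dx. Term by term:
  ∫_0^3 -2*sin(π*x/3) dx = -12/π;  ∫_0^3 4*x*sin(π*x/3) dx = 36/π.
Sum: -12/π + 36/π = 24/π.
So RHS = -∫_0^3 v(x) φ(x) dx = -24/π.
LHS = RHS, so the identity holds for this test φ.
Moreover u is smooth here and v(x) = u'(x) = 4*x - 2 pointwise, so the identity holds for every test function. Hence v is the weak derivative of u.


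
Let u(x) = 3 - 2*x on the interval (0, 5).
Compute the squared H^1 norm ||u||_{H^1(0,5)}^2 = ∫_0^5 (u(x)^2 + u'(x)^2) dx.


||u||_{H^1}^2 = 245/3

The H^1 norm (squared) on an interval (0, L) is
  ||u||_{H^1}^2 = ∫_0^L u(x)^2 dx + ∫_0^L u'(x)^2 dx.
Compute u'(x) = -2.
Then u(x)^2 = 4*x**2 - 12*x + 9 and u'(x)^2 = 4.
Integrate each monomial from 0 to 5 using ∫_0^5 c·x^n dx = c·5^(n+1)/(n+1):
  ∫_0^5 u(x)^2 dx = ∫_0^5 (4*x^2 - 12*x + 9) dx. Term by term:
    ∫_0^5 4*x^2 dx = 500/3;  ∫_0^5 -12*x dx = -150;  ∫_0^5 9 dx = 45.
  Sum: 500/3 − 150 + 45 = 185/3.
  ∫_0^5 u'(x)^2 dx = ∫_0^5 (4) dx. Term by term:
    ∫_0^5 4 dx = 20.
Adding: ||u||_{H^1}^2 = 185/3 + 20 = 245/3.


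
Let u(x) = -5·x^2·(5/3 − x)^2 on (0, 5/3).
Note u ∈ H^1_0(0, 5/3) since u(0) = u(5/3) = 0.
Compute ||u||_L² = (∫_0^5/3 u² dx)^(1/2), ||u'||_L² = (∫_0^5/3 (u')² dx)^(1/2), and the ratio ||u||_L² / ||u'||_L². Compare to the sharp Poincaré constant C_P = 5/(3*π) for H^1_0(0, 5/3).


||u||_L² / ||u'||_L² = 5*sqrt(3)/18 < C_P = 5/(3*π).

u(x) = -5·x^2·(5/3 − x)^2, so u'(x) = 10*x*(-18*x^2 + 45*x - 25)/9.
u(x) = -5·x^2·(5/3 − x)^2 vanishes at x = 0 and x = 5/3, so u ∈ H^1_0(0, 5/3). Differentiate via the product rule and integrate the resulting polynomials term by term.
  ∫_0^5/3 u² dx = ∫_0^5/3 (25*x^8 - 500*x^7/3 + 1250*x^6/3 - 12500*x^5/27 + 15625*x^4/81) dx. Term by term:
    ∫_0^5/3 25*x^8 dx = 48828125/177147;  ∫_0^5/3 -500*x^7/3 dx = -48828125/39366;  ∫_0^5/3 1250*x^6/3 dx = 97656250/45927;
    ∫_0^5/3 -12500*x^5/27 dx = -97656250/59049;  ∫_0^5/3 15625*x^4/81 dx = 9765625/19683.
  Sum: 48828125/177147 − 48828125/39366 + 97656250/45927 − 97656250/59049 + 9765625/19683 = 9765625/2480058.
  ∫_0^5/3 (u')² dx = ∫_0^5/3 (400*x^6 - 2000*x^5 + 32500*x^4/9 - 25000*x^3/9 + 62500*x^2/81) dx. Term by term:
    ∫_0^5/3 400*x^6 dx = 31250000/15309;  ∫_0^5/3 -2000*x^5 dx = -15625000/2187;  ∫_0^5/3 32500*x^4/9 dx = 20312500/2187;
    ∫_0^5/3 -25000*x^3/9 dx = -3906250/729;  ∫_0^5/3 62500*x^2/81 dx = 7812500/6561.
  Sum: 31250000/15309 − 15625000/2187 + 20312500/2187 − 3906250/729 + 7812500/6561 = 781250/45927.
∫_0^5/3 u² dx = 9765625/2480058, so ||u||_L² = 3125*sqrt(42)/10206.
∫_0^5/3 (u')² dx = 781250/45927, so ||u'||_L² = 625*sqrt(14)/567.
Ratio ||u||_L² / ||u'||_L² = 5*sqrt(3)/18.
Sharp Poincaré constant on H^1_0(0, 5/3) is C_P = L/π = 5/(3*π), achieved by sin(3*π/5·x).
A polynomial bump cannot attain the sharp Poincaré constant (only the first sine eigenfunction does), so the ratio is strictly less than C_P, consistent with ||u||_L² ≤ C_P ||u'||_L².
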